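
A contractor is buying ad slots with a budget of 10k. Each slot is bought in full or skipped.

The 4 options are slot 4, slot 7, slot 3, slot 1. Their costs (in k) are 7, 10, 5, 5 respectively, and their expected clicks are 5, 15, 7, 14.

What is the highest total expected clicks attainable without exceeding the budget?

21

Allowing fractional choices, the relaxed optimum would be about 21.5, but ad slots are indivisible.
slot 1: cost 5 ≤ 10, expected clicks 14.
slot 7: cost 10 ≤ 10, expected clicks 15.
slot 3 + slot 1: cost 5 + 5 = 10 ≤ 10, expected clicks 7 + 14 = 21.
Best is slot 3 and slot 1 with total expected clicks 21.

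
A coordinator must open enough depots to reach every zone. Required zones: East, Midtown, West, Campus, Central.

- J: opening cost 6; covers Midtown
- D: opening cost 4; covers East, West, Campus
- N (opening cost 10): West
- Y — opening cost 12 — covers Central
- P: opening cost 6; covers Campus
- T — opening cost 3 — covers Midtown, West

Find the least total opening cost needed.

Choose D, Y, and T: together they cover East, Midtown, West, Campus, Central — every zone.
Total opening cost: 4 + 12 + 3 = 19.
No cover costs less than 19.

19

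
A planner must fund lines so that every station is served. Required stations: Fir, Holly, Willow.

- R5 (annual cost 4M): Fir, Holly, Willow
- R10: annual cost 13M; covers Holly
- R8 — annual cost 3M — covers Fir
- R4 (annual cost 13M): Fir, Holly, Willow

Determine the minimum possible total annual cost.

R5 alone covers Fir, Holly, Willow — every station.
Total annual cost: 4.

4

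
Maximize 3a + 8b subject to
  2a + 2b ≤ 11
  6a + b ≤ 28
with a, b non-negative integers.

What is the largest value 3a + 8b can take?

40

The continuous relaxation peaks at (0, 5.5) with value 44.00; rounding to a feasible lattice point costs some objective.
(a,b)=(0,5) is feasible, giving 40.
(a,b)=(1,4) is feasible, giving 35.
(a,b)=(0,4) is feasible, giving 32.
No feasible integer point exceeds 40.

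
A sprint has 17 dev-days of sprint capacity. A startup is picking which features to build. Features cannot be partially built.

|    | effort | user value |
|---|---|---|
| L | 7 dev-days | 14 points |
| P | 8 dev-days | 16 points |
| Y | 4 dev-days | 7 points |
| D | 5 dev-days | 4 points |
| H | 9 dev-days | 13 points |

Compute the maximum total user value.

Allowing fractional choices, the relaxed optimum would be about 33.5, but features are indivisible.
L + P: effort 7 + 8 = 15 ≤ 17, user value 14 + 16 = 30.
L + H: effort 7 + 9 = 16 ≤ 17, user value 14 + 13 = 27.
P + H: effort 8 + 9 = 17 ≤ 17, user value 16 + 13 = 29.
Best is L and P with total user value 30.

30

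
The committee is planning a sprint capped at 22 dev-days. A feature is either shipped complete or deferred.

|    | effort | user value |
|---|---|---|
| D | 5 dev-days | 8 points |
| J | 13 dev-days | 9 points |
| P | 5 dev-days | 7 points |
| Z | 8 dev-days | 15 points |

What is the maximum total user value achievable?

30

Treat it as a binary knapsack problem.
Take D, P, and Z: effort 5 + 5 + 8 = 18 ≤ 22, user value 8 + 7 + 15 = 30.
No other feasible combination does better.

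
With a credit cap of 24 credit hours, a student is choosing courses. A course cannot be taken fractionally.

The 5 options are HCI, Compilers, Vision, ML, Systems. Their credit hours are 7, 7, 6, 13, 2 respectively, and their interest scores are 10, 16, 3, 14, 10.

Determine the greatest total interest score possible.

Allowing fractional choices, the relaxed optimum would be about 44.6, but courses are indivisible.
Compilers + ML + Systems: credit hours 7 + 13 + 2 = 22 ≤ 24, interest score 16 + 14 + 10 = 40.
HCI + Compilers + Vision + Systems: credit hours 7 + 7 + 6 + 2 = 22 ≤ 24, interest score 10 + 16 + 3 + 10 = 39.
HCI + Compilers + Systems: credit hours 7 + 7 + 2 = 16 ≤ 24, interest score 10 + 16 + 10 = 36.
Best is Compilers, ML, and Systems with total interest score 40.

40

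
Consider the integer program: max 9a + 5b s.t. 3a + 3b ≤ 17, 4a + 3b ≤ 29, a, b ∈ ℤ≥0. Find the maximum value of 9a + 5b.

The continuous relaxation peaks at (5.67, 0) with value 51.00; rounding to a feasible lattice point costs some objective.
(a,b)=(5,0): 3·5+3·0=15≤17, 4·5+3·0=20≤29, objective 45.
(a,b)=(4,1): 3·4+3·1=15≤17, 4·4+3·1=19≤29, objective 41.
(a,b)=(4,0): 3·4+3·0=12≤17, 4·4+3·0=16≤29, objective 36.
No feasible integer point exceeds 45.

45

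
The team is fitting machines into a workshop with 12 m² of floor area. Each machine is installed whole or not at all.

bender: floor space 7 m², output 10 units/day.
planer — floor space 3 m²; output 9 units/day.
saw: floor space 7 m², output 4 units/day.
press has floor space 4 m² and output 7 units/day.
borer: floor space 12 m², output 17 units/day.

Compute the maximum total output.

Take bender and planer: floor space 7 + 3 = 10 ≤ 12, output 10 + 9 = 19.
No other feasible combination does better.

19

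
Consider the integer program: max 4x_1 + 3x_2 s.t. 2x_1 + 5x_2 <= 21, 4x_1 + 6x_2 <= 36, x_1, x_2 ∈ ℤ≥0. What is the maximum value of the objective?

(x_1,x_2)=(9,0) is feasible, giving 36.
(x_1,x_2)=(8,0) is feasible, giving 32.
No feasible integer point exceeds 36.

36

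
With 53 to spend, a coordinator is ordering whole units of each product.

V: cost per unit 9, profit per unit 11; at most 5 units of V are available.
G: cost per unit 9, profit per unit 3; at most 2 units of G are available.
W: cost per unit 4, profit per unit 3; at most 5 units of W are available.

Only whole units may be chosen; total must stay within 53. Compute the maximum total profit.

61

This is a bounded integer knapsack.
V has the best ratio (11/9); taking only V gives at most 5×11 = 55 (stopped by the cost limit).
Mixing does better — 5×V and 2×W: cost 53 ≤ 53, profit 5·11 + 2·3 = 61.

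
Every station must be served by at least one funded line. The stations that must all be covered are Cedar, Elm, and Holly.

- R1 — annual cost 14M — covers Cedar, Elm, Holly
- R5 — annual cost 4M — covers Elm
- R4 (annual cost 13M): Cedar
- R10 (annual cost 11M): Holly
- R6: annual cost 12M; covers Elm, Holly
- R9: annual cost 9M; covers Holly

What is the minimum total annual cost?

R1 alone covers Cedar, Elm, Holly — every station.
Total annual cost: 14.

14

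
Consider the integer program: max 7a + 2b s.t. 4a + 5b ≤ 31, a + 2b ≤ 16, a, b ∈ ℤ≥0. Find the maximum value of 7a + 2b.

49

The continuous relaxation peaks at (7.75, 0) with value 54.25; rounding to a feasible lattice point costs some objective.
(a,b)=(7,0): 4·7+5·0=28≤31, 1·7+2·0=7≤16, objective 49.
(a,b)=(6,1): 4·6+5·1=29≤31, 1·6+2·1=8≤16, objective 44.
(a,b)=(6,0): 4·6+5·0=24≤31, 1·6+2·0=6≤16, objective 42.
Maximum is 49 at (a,b)=(7,0).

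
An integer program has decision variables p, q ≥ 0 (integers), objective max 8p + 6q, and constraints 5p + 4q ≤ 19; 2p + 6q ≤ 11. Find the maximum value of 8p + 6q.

24

(p,q)=(3,0) is feasible, giving 24.
(p,q)=(2,1) is feasible, giving 22.
(p,q)=(2,0) is feasible, giving 16.
No feasible integer point exceeds 24.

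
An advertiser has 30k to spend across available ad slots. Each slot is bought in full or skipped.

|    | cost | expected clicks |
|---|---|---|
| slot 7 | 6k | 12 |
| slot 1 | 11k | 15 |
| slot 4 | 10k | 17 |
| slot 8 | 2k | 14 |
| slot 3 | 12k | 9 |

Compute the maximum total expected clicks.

58

Take slot 7, slot 1, slot 4, and slot 8: cost 6 + 11 + 10 + 2 = 29 ≤ 30, expected clicks 12 + 15 + 17 + 14 = 58.
No other feasible combination does better.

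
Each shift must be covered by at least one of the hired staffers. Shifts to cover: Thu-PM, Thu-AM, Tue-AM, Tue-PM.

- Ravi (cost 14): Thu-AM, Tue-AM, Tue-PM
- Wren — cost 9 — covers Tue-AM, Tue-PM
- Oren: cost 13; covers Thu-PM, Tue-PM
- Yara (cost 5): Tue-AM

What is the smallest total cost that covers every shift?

The greedy cost-per-new-shift heuristic would pick Wren, Oren, and Ravi for 36, but a cheaper cover exists.
Choose Ravi and Oren: together they cover Thu-PM, Thu-AM, Tue-AM, Tue-PM — every shift.
Total cost: 14 + 13 = 27.
No cover costs less than 27.

27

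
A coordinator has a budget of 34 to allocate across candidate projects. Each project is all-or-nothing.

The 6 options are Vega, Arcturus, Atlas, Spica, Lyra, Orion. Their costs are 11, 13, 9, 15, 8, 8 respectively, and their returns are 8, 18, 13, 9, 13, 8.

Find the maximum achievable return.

Arcturus + Atlas + Orion: cost 13 + 9 + 8 = 30 ≤ 34, return 18 + 13 + 8 = 39.
Arcturus + Atlas + Lyra: cost 13 + 9 + 8 = 30 ≤ 34, return 18 + 13 + 13 = 44.
Arcturus + Lyra + Orion: cost 13 + 8 + 8 = 29 ≤ 34, return 18 + 13 + 8 = 39.
Best is Arcturus, Atlas, and Lyra with total return 44.

44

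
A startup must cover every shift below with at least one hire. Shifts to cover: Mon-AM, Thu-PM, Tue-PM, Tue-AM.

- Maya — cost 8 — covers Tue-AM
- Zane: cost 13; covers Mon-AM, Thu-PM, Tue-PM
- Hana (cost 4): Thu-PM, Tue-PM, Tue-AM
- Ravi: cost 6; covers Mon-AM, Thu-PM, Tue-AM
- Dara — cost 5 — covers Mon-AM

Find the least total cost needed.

9

This is an integer covering problem.
Choose Hana and Dara: together they cover Mon-AM, Thu-PM, Tue-PM, Tue-AM — every shift.
Total cost: 4 + 5 = 9.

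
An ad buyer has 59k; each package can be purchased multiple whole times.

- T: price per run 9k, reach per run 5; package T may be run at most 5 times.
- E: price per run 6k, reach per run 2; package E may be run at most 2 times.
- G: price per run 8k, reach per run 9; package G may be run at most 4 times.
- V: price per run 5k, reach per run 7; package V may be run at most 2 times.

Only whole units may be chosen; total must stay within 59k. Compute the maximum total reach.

57

V has the best ratio (7/5); taking only V gives at most 2×7 = 14 (stopped by the supply cap of 2).
Mixing does better — 1×T, 1×E, 4×G, and 2×V: price 57 ≤ 59, reach 1·5 + 1·2 + 4·9 + 2·7 = 57.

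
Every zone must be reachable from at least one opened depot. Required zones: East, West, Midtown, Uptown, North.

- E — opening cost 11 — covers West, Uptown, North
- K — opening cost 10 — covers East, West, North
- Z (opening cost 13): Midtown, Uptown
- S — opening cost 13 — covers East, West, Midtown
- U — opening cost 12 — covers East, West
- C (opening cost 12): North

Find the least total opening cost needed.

This is an integer covering problem.
Choose K and Z: together they cover East, West, Midtown, Uptown, North — every zone.
Total opening cost: 10 + 13 = 23.

23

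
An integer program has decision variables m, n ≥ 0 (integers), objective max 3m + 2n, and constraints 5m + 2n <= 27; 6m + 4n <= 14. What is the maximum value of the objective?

(m,n)=(1,2): 5·1+2·2=9≤27, 6·1+4·2=14≤14, objective 7.
(m,n)=(0,3): 5·0+2·3=6≤27, 6·0+4·3=12≤14, objective 6.
(m,n)=(1,1): 5·1+2·1=7≤27, 6·1+4·1=10≤14, objective 5.
No feasible integer point exceeds 7.

7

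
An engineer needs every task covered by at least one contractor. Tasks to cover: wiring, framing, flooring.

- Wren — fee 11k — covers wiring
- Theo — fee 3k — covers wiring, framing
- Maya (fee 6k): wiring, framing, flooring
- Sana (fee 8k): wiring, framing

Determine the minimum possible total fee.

6

The greedy cost-per-new-task heuristic would pick Theo and Maya for 9, but a cheaper cover exists.
Maya alone covers wiring, framing, flooring — every task.
Total fee: 6.
No cover costs less than 6.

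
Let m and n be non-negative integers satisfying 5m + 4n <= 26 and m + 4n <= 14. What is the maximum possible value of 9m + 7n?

Relaxing integrality, the LP optimum is 46.80 at (m,n) = (5.2, 0), which is not an integer point.
(m,n)=(5,0): 5·5+4·0=25≤26, 1·5+4·0=5≤14, objective 45.
(m,n)=(4,1): 5·4+4·1=24≤26, 1·4+4·1=8≤14, objective 43.
(m,n)=(4,0): 5·4+4·0=20≤26, 1·4+4·0=4≤14, objective 36.
The best lattice point is (5,0), giving 45.

45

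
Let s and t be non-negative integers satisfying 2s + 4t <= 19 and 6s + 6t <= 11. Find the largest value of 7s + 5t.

7

Relaxing integrality, the LP optimum is 12.83 at (s,t) = (1.83, 0), which is not an integer point.
(s,t)=(1,0): 2·1+4·0=2≤19, 6·1+6·0=6≤11, objective 7.
(s,t)=(0,1): 2·0+4·1=4≤19, 6·0+6·1=6≤11, objective 5.
(s,t)=(0,0): 2·0+4·0=0≤19, 6·0+6·0=0≤11, objective 0.
No feasible integer point exceeds 7.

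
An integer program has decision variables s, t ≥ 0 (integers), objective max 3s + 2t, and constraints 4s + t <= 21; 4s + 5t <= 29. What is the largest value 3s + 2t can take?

17

The continuous relaxation peaks at (4.75, 2) with value 18.25; rounding to a feasible lattice point costs some objective.
(s,t)=(5,1): 4·5+1·1=21≤21, 4·5+5·1=25≤29, objective 17.
(s,t)=(4,2): 4·4+1·2=18≤21, 4·4+5·2=26≤29, objective 16.
(s,t)=(3,3): 4·3+1·3=15≤21, 4·3+5·3=27≤29, objective 15.
The best lattice point is (5,1), giving 17.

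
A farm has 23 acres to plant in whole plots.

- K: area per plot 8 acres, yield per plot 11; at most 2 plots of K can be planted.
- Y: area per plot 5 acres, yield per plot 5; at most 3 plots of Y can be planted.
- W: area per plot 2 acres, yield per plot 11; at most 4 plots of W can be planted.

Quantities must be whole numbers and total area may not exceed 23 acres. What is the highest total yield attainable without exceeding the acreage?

60

W has the best ratio (11/2); taking only W gives at most 4×11 = 44 (stopped by the supply cap of 4).
Mixing does better — 1×K, 1×Y, and 4×W: area 21 ≤ 23, yield 1·11 + 1·5 + 4·11 = 60.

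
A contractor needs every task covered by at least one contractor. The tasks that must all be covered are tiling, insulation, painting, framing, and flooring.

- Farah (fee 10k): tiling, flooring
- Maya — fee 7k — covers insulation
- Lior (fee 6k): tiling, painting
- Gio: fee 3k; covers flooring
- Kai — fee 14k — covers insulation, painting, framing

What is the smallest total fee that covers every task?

The greedy cost-per-new-task heuristic would pick Lior, Gio, Maya, and Kai for 30, but a cheaper cover exists.
Choose Lior, Gio, and Kai: together they cover tiling, insulation, painting, framing, flooring — every task.
Total fee: 6 + 3 + 14 = 23.
No cover costs less than 23.

23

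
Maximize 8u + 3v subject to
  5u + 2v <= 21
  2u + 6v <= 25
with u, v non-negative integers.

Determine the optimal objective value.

33

The continuous relaxation peaks at (4.2, 0) with value 33.60; rounding to a feasible lattice point costs some objective.
(u,v)=(3,3): 5·3+2·3=21≤21, 2·3+6·3=24≤25, objective 33.
(u,v)=(4,0): 5·4+2·0=20≤21, 2·4+6·0=8≤25, objective 32.
Maximum is 33 at (u,v)=(3,3).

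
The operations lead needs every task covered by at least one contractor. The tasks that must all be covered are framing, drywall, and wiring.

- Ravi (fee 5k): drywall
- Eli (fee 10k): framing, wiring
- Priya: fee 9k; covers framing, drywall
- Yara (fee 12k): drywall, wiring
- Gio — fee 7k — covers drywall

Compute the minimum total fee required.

This is an integer covering problem.
The greedy cost-per-new-task heuristic would pick Priya and Eli for 19, but a cheaper cover exists.
Choose Ravi and Eli: together they cover framing, drywall, wiring — every task.
Total fee: 5 + 10 = 15.
No cover costs less than 15.

15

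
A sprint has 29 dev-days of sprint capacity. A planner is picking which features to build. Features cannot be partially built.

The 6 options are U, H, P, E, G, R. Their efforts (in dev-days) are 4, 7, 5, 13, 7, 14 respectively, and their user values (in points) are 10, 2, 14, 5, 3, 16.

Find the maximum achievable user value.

Allowing fractional choices, the relaxed optimum would be about 42.6, but features are indivisible.
P + G + R: effort 5 + 7 + 14 = 26 ≤ 29, user value 14 + 3 + 16 = 33.
U + P + R: effort 4 + 5 + 14 = 23 ≤ 29, user value 10 + 14 + 16 = 40.
H + P + R: effort 7 + 5 + 14 = 26 ≤ 29, user value 2 + 14 + 16 = 32.
Best is U, P, and R with total user value 40.

40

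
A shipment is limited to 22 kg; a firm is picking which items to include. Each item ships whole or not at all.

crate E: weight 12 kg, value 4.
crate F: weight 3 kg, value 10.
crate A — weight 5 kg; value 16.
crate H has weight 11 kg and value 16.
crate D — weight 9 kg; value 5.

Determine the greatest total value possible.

42

Take crate F, crate A, and crate H: weight 3 + 5 + 11 = 19 ≤ 22, value 10 + 16 + 16 = 42.
No other feasible combination does better.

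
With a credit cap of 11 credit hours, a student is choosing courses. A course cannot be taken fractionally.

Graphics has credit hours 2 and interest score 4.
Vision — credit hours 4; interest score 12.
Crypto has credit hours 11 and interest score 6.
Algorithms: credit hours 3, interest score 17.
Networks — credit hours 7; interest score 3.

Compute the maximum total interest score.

33

Allowing fractional choices, the relaxed optimum would be about 34.1, but courses are indivisible.
Vision + Algorithms: credit hours 4 + 3 = 7 ≤ 11, interest score 12 + 17 = 29.
Graphics + Vision + Algorithms: credit hours 2 + 4 + 3 = 9 ≤ 11, interest score 4 + 12 + 17 = 33.
Graphics + Algorithms: credit hours 2 + 3 = 5 ≤ 11, interest score 4 + 17 = 21.
Best is Graphics, Vision, and Algorithms with total interest score 33.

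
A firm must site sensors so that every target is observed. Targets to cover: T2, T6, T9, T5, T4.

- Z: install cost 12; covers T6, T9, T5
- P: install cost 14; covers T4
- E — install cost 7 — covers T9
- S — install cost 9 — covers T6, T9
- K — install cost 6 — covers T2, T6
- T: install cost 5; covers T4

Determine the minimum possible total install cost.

Choose Z, K, and T: together they cover T2, T6, T9, T5, T4 — every target.
Total install cost: 12 + 6 + 5 = 23.
No cover costs less than 23.

23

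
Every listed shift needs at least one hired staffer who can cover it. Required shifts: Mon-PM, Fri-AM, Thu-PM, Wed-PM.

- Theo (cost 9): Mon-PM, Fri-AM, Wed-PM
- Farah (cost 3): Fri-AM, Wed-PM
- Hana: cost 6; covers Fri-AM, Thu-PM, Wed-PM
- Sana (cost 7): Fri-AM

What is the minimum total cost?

15

The greedy cost-per-new-shift heuristic would pick Farah, Hana, and Theo for 18, but a cheaper cover exists.
Choose Theo and Hana: together they cover Mon-PM, Fri-AM, Thu-PM, Wed-PM — every shift.
Total cost: 9 + 6 = 15.
No cover costs less than 15.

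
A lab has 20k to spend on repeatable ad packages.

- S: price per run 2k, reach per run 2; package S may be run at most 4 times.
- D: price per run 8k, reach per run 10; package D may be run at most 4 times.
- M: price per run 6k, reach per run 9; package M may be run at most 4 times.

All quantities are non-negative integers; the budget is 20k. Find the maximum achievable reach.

29

1×D and 2×M: price 20 ≤ 20, reach 1·10 + 2·9 = 28.
1×S and 3×M: price 20 ≤ 20, reach 1·2 + 3·9 = 29.
Best is 29.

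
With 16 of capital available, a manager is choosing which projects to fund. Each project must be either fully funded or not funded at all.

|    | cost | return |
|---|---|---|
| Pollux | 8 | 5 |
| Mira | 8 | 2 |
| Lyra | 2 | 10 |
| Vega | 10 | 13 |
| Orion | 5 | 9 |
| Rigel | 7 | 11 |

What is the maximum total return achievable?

30

Lyra + Vega: cost 2 + 10 = 12 ≤ 16, return 10 + 13 = 23.
Pollux + Lyra + Orion: cost 8 + 2 + 5 = 15 ≤ 16, return 5 + 10 + 9 = 24.
Lyra + Orion + Rigel: cost 2 + 5 + 7 = 14 ≤ 16, return 10 + 9 + 11 = 30.
Best is Lyra, Orion, and Rigel with total return 30.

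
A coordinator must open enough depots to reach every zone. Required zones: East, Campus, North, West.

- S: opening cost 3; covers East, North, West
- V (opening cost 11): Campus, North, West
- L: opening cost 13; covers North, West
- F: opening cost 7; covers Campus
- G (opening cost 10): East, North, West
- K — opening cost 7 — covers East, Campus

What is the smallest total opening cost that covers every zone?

10

Choose S and F: together they cover East, Campus, North, West — every zone.
Total opening cost: 3 + 7 = 10.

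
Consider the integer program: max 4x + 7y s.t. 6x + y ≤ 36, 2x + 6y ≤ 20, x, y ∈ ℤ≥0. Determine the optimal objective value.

30

Relaxing integrality, the LP optimum is 32.94 at (x,y) = (5.76, 1.41), which is not an integer point.
(x,y)=(4,2): 6·4+1·2=26≤36, 2·4+6·2=20≤20, objective 30.
(x,y)=(5,1): 6·5+1·1=31≤36, 2·5+6·1=16≤20, objective 27.
(x,y)=(3,2): 6·3+1·2=20≤36, 2·3+6·2=18≤20, objective 26.
Maximum is 30 at (x,y)=(4,2).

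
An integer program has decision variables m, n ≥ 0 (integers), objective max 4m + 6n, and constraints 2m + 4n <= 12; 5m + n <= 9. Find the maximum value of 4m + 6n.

The continuous relaxation peaks at (1.33, 2.33) with value 19.33; rounding to a feasible lattice point costs some objective.
(m,n)=(0,3) is feasible, giving 18.
(m,n)=(1,2) is feasible, giving 16.
(m,n)=(0,2) is feasible, giving 12.
Maximum is 18 at (m,n)=(0,3).

18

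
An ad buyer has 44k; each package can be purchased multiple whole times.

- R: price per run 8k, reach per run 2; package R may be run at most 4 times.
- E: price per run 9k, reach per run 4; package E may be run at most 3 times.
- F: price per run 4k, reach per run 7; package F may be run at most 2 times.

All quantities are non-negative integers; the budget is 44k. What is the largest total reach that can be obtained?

This is a bounded integer knapsack.
Take 1×R, 3×E, and 2×F: price 43 ≤ 44, reach 1·2 + 3·4 + 2·7 = 28.
F has the best ratio (7/4) and is taken to its limit of 2; remaining capacity is filled optimally with the others.

28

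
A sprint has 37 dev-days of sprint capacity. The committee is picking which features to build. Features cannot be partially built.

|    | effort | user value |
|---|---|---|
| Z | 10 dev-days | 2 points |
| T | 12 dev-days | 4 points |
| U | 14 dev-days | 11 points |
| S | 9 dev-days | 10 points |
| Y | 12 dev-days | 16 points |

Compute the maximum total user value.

37

Allowing fractional choices, the relaxed optimum would be about 37.7, but features are indivisible.
T + S + Y: effort 12 + 9 + 12 = 33 ≤ 37, user value 4 + 10 + 16 = 30.
U + S + Y: effort 14 + 9 + 12 = 35 ≤ 37, user value 11 + 10 + 16 = 37.
Best is U, S, and Y with total user value 37.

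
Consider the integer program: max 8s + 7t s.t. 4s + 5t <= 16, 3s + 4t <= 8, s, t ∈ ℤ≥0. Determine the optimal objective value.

16

(s,t)=(2,0) is feasible, giving 16.
(s,t)=(1,1) is feasible, giving 15.
(s,t)=(1,0) is feasible, giving 8.
No feasible integer point exceeds 16.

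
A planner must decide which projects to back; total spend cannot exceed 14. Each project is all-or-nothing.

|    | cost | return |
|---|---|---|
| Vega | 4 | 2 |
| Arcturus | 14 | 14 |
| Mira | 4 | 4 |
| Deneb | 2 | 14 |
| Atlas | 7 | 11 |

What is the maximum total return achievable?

Allowing fractional choices, the relaxed optimum would be about 30.0, but projects are indivisible.
Deneb + Atlas: cost 2 + 7 = 9 ≤ 14, return 14 + 11 = 25.
Mira + Deneb + Atlas: cost 4 + 2 + 7 = 13 ≤ 14, return 4 + 14 + 11 = 29.
Vega + Deneb + Atlas: cost 4 + 2 + 7 = 13 ≤ 14, return 2 + 14 + 11 = 27.
Best is Mira, Deneb, and Atlas with total return 29.

29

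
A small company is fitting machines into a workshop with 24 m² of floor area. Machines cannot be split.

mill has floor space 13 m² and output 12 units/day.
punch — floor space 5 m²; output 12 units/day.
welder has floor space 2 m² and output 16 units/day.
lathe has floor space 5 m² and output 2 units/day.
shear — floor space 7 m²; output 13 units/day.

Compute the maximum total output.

mill + welder + shear: floor space 13 + 2 + 7 = 22 ≤ 24, output 12 + 16 + 13 = 41.
punch + welder + lathe + shear: floor space 5 + 2 + 5 + 7 = 19 ≤ 24, output 12 + 16 + 2 + 13 = 43.
punch + welder + shear: floor space 5 + 2 + 7 = 14 ≤ 24, output 12 + 16 + 13 = 41.
Best is punch, welder, lathe, and shear with total output 43.

43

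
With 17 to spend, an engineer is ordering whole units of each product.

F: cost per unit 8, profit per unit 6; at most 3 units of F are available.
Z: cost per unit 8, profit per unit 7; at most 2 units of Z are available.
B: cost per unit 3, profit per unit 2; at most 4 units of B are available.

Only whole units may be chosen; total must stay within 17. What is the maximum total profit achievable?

14

Z has the best ratio (7/8); taking only Z gives at most 2×7 = 14 (stopped by the cost limit).
Optimal: 2×Z: cost 16 ≤ 17, profit 2·7 = 14.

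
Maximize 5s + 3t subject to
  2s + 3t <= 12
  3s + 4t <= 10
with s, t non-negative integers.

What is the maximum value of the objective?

The continuous relaxation peaks at (3.33, 0) with value 16.67; rounding to a feasible lattice point costs some objective.
(s,t)=(3,0): 2·3+3·0=6≤12, 3·3+4·0=9≤10, objective 15.
(s,t)=(2,1): 2·2+3·1=7≤12, 3·2+4·1=10≤10, objective 13.
The best lattice point is (3,0), giving 15.

15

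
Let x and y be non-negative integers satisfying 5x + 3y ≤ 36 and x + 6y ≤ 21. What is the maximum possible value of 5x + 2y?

The continuous relaxation peaks at (7.2, 0) with value 36.00; rounding to a feasible lattice point costs some objective.
(x,y)=(7,0): 5·7+3·0=35≤36, 1·7+6·0=7≤21, objective 35.
(x,y)=(6,1): 5·6+3·1=33≤36, 1·6+6·1=12≤21, objective 32.
(x,y)=(6,0): 5·6+3·0=30≤36, 1·6+6·0=6≤21, objective 30.
The best lattice point is (7,0), giving 35.

35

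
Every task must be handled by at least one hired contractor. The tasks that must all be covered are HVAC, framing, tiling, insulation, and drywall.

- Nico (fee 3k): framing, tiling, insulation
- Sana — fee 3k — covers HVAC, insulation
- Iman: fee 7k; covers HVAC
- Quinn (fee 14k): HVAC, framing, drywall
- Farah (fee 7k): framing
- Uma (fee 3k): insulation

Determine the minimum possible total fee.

17

The greedy cost-per-new-task heuristic would pick Nico, Sana, and Quinn for 20, but a cheaper cover exists.
Choose Nico and Quinn: together they cover HVAC, framing, tiling, insulation, drywall — every task.
Total fee: 3 + 14 = 17.
No cover costs less than 17.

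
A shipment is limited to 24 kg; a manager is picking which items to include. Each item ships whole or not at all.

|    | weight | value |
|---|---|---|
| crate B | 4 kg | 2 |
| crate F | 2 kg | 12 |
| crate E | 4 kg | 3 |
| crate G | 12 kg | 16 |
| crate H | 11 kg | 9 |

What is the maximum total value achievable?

33

Allowing fractional choices, the relaxed optimum would be about 36.2, but items are indivisible.
crate F + crate E + crate G: weight 2 + 4 + 12 = 18 ≤ 24, value 12 + 3 + 16 = 31.
crate B + crate F + crate G: weight 4 + 2 + 12 = 18 ≤ 24, value 2 + 12 + 16 = 30.
crate B + crate F + crate E + crate G: weight 4 + 2 + 4 + 12 = 22 ≤ 24, value 2 + 12 + 3 + 16 = 33.
Best is crate B, crate F, crate E, and crate G with total value 33.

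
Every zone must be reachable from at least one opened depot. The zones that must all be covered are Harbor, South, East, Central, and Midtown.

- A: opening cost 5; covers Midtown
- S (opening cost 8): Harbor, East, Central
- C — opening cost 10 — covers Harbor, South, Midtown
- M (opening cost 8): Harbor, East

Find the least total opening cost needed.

18

The greedy cost-per-new-zone heuristic would pick S, A, and C for 23, but a cheaper cover exists.
Choose S and C: together they cover Harbor, South, East, Central, Midtown — every zone.
Total opening cost: 8 + 10 = 18.
No cover costs less than 18.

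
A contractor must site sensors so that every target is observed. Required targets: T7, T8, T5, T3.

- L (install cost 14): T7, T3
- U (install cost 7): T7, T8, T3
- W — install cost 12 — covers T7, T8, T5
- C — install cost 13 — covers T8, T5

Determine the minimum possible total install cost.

19

Choose U and W: together they cover T7, T8, T5, T3 — every target.
Total install cost: 7 + 12 = 19.
No cover costs less than 19.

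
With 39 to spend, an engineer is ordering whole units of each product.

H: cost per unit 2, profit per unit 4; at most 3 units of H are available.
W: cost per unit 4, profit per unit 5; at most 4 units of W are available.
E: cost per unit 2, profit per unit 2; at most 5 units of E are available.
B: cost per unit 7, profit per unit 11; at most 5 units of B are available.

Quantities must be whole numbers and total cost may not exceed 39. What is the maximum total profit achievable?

63

1×H, 1×E, and 5×B: cost 39 ≤ 39, profit 1·4 + 1·2 + 5·11 = 61.
2×H and 5×B: cost 39 ≤ 39, profit 2·4 + 5·11 = 63.
Best is 63.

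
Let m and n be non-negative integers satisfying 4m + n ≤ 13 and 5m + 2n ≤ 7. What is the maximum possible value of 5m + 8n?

(m,n)=(0,3): 4·0+1·3=3≤13, 5·0+2·3=6≤7, objective 24.
(m,n)=(0,2): 4·0+1·2=2≤13, 5·0+2·2=4≤7, objective 16.
No feasible integer point exceeds 24.

24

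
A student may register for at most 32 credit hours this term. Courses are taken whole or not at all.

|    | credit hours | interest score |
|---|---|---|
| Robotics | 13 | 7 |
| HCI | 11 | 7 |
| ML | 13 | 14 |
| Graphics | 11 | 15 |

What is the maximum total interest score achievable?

ML + Graphics: credit hours 13 + 11 = 24 ≤ 32, interest score 14 + 15 = 29.
HCI + Graphics: credit hours 11 + 11 = 22 ≤ 32, interest score 7 + 15 = 22.
Best is ML and Graphics with total interest score 29.

29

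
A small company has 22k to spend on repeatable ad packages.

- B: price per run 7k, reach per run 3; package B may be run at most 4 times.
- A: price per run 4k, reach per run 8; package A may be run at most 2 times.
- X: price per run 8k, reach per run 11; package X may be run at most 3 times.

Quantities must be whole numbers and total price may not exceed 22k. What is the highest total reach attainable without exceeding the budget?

A has the best ratio (8/4); taking only A gives at most 2×8 = 16 (stopped by the supply cap of 2).
Mixing does better — 1×A and 2×X: price 20 ≤ 22, reach 1·8 + 2·11 = 30.

30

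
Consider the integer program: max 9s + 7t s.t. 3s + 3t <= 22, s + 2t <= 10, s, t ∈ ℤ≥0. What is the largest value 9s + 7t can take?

63

Relaxing integrality, the LP optimum is 66.00 at (s,t) = (7.33, 0), which is not an integer point.
(s,t)=(7,0): 3·7+3·0=21≤22, 1·7+2·0=7≤10, objective 63.
(s,t)=(6,1): 3·6+3·1=21≤22, 1·6+2·1=8≤10, objective 61.
(s,t)=(6,0): 3·6+3·0=18≤22, 1·6+2·0=6≤10, objective 54.
No feasible integer point exceeds 63.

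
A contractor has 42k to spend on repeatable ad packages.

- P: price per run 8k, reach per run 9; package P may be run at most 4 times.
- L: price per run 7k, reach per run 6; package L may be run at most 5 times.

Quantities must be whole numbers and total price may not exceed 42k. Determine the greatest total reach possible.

Take 4×P and 1×L: price 39 ≤ 42, reach 4·9 + 1·6 = 42.
P has the best ratio (9/8) and is taken to its limit of 4; remaining capacity is filled optimally with the others.

42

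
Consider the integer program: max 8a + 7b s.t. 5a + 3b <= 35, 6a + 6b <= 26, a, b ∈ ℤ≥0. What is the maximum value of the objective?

32

(a,b)=(4,0): 5·4+3·0=20≤35, 6·4+6·0=24≤26, objective 32.
(a,b)=(3,1): 5·3+3·1=18≤35, 6·3+6·1=24≤26, objective 31.
No feasible integer point exceeds 32.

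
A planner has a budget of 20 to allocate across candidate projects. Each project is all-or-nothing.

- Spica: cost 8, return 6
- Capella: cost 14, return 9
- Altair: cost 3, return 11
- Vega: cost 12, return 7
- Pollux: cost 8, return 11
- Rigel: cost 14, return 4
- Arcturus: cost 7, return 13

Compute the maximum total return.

35

Allowing fractional choices, the relaxed optimum would be about 36.5, but projects are indivisible.
Spica + Altair + Arcturus: cost 8 + 3 + 7 = 18 ≤ 20, return 6 + 11 + 13 = 30.
Altair + Pollux + Arcturus: cost 3 + 8 + 7 = 18 ≤ 20, return 11 + 11 + 13 = 35.
Best is Altair, Pollux, and Arcturus with total return 35.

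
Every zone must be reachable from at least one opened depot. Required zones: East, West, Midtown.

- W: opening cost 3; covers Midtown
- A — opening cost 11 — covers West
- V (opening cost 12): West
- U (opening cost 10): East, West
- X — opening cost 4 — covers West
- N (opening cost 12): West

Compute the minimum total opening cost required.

The greedy cost-per-new-zone heuristic would pick W, X, and U for 17, but a cheaper cover exists.
Choose W and U: together they cover East, West, Midtown — every zone.
Total opening cost: 3 + 10 = 13.
No cover costs less than 13.

13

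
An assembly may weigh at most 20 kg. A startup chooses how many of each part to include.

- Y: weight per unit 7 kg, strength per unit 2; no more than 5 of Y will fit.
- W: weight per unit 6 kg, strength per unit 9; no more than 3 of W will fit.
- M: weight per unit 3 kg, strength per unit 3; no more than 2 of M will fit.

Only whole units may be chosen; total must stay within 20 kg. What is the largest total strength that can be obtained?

2×W and 2×M: weight 18 ≤ 20, strength 2·9 + 2·3 = 24.
3×W: weight 18 ≤ 20, strength 3·9 = 27.
Best is 27.

27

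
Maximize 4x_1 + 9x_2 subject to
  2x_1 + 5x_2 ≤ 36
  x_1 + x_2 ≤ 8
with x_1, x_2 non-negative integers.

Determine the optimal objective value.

Relaxing integrality, the LP optimum is 65.33 at (x_1,x_2) = (1.33, 6.67), which is not an integer point.
(x_1,x_2)=(0,7): 2·0+5·7=35≤36, 1·0+1·7=7≤8, objective 63.
(x_1,x_2)=(2,6): 2·2+5·6=34≤36, 1·2+1·6=8≤8, objective 62.
The best lattice point is (0,7), giving 63.

63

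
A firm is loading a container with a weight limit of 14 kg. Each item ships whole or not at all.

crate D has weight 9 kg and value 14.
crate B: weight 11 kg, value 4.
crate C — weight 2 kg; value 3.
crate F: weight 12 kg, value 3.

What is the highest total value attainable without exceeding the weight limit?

crate D + crate C: weight 9 + 2 = 11 ≤ 14, value 14 + 3 = 17.
crate D: weight 9 ≤ 14, value 14.
crate B + crate C: weight 11 + 2 = 13 ≤ 14, value 4 + 3 = 7.
Best is crate D and crate C with total value 17.

17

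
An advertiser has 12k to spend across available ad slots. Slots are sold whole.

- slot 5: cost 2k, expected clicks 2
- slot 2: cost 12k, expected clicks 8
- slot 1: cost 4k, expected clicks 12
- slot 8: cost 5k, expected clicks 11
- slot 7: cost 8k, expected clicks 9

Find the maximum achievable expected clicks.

Allowing fractional choices, the relaxed optimum would be about 26.4, but ad slots are indivisible.
slot 1 + slot 8: cost 4 + 5 = 9 ≤ 12, expected clicks 12 + 11 = 23.
slot 5 + slot 1 + slot 8: cost 2 + 4 + 5 = 11 ≤ 12, expected clicks 2 + 12 + 11 = 25.
Best is slot 5, slot 1, and slot 8 with total expected clicks 25.

25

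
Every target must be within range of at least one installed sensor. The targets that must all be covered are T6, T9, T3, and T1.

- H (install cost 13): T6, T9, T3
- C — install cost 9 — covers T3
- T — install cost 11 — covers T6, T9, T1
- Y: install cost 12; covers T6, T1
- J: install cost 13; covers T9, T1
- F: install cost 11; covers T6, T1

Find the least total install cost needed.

Choose C and T: together they cover T6, T9, T3, T1 — every target.
Total install cost: 9 + 11 = 20.

20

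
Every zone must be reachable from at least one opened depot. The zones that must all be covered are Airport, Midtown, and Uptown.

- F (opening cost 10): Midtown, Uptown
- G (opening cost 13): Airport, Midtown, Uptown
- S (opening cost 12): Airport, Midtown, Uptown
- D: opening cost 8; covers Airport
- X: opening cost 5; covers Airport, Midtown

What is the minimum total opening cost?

The greedy cost-per-new-zone heuristic would pick X and F for 15, but a cheaper cover exists.
S alone covers Airport, Midtown, Uptown — every zone.
Total opening cost: 12.
No cover costs less than 12.

12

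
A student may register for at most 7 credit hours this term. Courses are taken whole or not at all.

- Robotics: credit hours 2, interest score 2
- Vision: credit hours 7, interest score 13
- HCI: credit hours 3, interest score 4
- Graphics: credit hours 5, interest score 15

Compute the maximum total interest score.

17

Allowing fractional choices, the relaxed optimum would be about 18.7, but courses are indivisible.
Graphics: credit hours 5 ≤ 7, interest score 15.
Vision: credit hours 7 ≤ 7, interest score 13.
Robotics + Graphics: credit hours 2 + 5 = 7 ≤ 7, interest score 2 + 15 = 17.
Best is Robotics and Graphics with total interest score 17.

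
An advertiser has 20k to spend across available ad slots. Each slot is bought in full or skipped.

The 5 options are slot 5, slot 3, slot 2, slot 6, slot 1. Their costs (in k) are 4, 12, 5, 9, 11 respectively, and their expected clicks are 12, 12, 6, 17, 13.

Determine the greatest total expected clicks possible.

slot 6 + slot 1: cost 9 + 11 = 20 ≤ 20, expected clicks 17 + 13 = 30.
slot 5 + slot 2 + slot 6: cost 4 + 5 + 9 = 18 ≤ 20, expected clicks 12 + 6 + 17 = 35.
slot 5 + slot 2 + slot 1: cost 4 + 5 + 11 = 20 ≤ 20, expected clicks 12 + 6 + 13 = 31.
Best is slot 5, slot 2, and slot 6 with total expected clicks 35.

35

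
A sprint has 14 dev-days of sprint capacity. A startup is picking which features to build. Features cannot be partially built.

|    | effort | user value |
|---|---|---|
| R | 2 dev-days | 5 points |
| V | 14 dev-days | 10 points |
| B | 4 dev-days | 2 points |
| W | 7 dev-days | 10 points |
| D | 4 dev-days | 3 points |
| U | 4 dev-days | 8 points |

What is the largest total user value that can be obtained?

23

W + U: effort 7 + 4 = 11 ≤ 14, user value 10 + 8 = 18.
R + W + U: effort 2 + 7 + 4 = 13 ≤ 14, user value 5 + 10 + 8 = 23.
Best is R, W, and U with total user value 23.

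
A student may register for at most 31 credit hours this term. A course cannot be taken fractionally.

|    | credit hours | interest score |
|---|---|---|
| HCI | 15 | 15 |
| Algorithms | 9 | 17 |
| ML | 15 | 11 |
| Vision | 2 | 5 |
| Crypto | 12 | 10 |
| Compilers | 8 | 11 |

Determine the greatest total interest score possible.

Allowing fractional choices, the relaxed optimum would be about 45.0, but courses are indivisible.
Algorithms + Crypto + Compilers: credit hours 9 + 12 + 8 = 29 ≤ 31, interest score 17 + 10 + 11 = 38.
HCI + Algorithms + Vision: credit hours 15 + 9 + 2 = 26 ≤ 31, interest score 15 + 17 + 5 = 37.
Algorithms + Vision + Crypto + Compilers: credit hours 9 + 2 + 12 + 8 = 31 ≤ 31, interest score 17 + 5 + 10 + 11 = 43.
Best is Algorithms, Vision, Crypto, and Compilers with total interest score 43.

43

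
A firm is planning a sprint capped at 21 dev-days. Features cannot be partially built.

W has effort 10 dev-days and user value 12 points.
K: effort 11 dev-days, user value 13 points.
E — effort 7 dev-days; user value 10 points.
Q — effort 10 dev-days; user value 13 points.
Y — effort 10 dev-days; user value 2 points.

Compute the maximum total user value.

This is a 0-1 knapsack instance.
W + K: effort 10 + 11 = 21 ≤ 21, user value 12 + 13 = 25.
W + Q: effort 10 + 10 = 20 ≤ 21, user value 12 + 13 = 25.
K + Q: effort 11 + 10 = 21 ≤ 21, user value 13 + 13 = 26.
Best is K and Q with total user value 26.

26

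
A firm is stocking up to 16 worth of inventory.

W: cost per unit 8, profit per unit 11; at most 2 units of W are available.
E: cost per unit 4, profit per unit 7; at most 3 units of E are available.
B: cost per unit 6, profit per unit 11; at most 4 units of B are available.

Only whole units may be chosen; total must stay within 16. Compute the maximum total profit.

29

This is a bounded integer knapsack.
Take 1×E and 2×B: cost 16 ≤ 16, profit 1·7 + 2·11 = 29.
No other integer combination yields more.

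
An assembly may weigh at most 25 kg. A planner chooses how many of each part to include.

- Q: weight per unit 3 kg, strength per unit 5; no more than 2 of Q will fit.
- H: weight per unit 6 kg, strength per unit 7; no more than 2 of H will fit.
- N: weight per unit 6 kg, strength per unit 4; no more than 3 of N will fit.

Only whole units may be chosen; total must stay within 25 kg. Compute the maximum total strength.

2×Q, 2×H, and 1×N: weight 24 ≤ 25, strength 2·5 + 2·7 + 1·4 = 28.
2×Q, 1×H, and 2×N: weight 24 ≤ 25, strength 2·5 + 1·7 + 2·4 = 25.
Best is 28.

28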